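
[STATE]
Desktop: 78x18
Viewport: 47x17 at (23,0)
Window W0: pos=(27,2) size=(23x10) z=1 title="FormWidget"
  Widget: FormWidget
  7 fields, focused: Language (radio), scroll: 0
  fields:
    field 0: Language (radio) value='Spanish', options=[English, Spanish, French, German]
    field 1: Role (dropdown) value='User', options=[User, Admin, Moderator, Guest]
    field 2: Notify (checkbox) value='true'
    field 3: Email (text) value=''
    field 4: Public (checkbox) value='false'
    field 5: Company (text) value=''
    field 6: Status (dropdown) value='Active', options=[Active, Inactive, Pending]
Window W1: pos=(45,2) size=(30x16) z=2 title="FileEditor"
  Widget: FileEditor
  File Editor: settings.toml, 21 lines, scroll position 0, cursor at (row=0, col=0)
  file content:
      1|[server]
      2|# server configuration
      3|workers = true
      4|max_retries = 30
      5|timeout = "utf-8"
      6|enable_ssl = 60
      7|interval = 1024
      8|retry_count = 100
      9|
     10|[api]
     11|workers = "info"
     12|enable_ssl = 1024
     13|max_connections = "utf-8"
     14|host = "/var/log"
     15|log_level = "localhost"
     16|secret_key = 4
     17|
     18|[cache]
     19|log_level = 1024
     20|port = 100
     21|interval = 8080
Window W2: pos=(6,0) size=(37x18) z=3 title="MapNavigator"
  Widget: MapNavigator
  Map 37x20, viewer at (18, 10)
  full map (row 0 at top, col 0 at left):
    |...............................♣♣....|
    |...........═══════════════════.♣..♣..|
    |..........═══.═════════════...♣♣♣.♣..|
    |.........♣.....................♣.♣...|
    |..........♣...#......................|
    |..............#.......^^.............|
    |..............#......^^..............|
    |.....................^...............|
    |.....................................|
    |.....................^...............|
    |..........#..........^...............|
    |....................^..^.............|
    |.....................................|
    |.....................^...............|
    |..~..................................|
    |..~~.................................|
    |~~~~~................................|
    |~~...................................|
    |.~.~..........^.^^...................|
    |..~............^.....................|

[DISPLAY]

━━━━━━━━━━━━━━━━━━━┓                           
                   ┃                           
───────────────────┨━━┏━━━━━━━━━━━━━━━━━━━━━━━━
..............♣.♣..┃  ┃ FileEditor             
...................┃──┠────────────────────────
.....^^............┃ )┃█server]                
....^^.............┃Us┃# server configuration  
....^..............┃x]┃workers = true          
...................┃  ┃max_retries = 30        
....^..............┃ ]┃timeout = "utf-8"       
.@..^..............┃  ┃enable_ssl = 60         
...^..^............┃━━┃interval = 1024         
...................┃  ┃retry_count = 100       
....^..............┃  ┃                        
...................┃  ┃[api]                   
...................┃  ┃workers = "info"        
...................┃  ┃enable_ssl = 1024       


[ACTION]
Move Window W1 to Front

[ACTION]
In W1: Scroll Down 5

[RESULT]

━━━━━━━━━━━━━━━━━━━┓                           
                   ┃                           
───────────────────┨━━┏━━━━━━━━━━━━━━━━━━━━━━━━
..............♣.♣..┃  ┃ FileEditor             
...................┃──┠────────────────────────
.....^^............┃ )┃enable_ssl = 60         
....^^.............┃Us┃interval = 1024         
....^..............┃x]┃retry_count = 100       
...................┃  ┃                        
....^..............┃ ]┃[api]                   
.@..^..............┃  ┃workers = "info"        
...^..^............┃━━┃enable_ssl = 1024       
...................┃  ┃max_connections = "utf-8
....^..............┃  ┃host = "/var/log"       
...................┃  ┃log_level = "localhost" 
...................┃  ┃secret_key = 4          
...................┃  ┃                        


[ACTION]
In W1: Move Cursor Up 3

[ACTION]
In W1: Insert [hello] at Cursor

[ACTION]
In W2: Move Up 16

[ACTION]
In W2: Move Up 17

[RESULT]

━━━━━━━━━━━━━━━━━━━┓                           
                   ┃                           
───────────────────┨━━┏━━━━━━━━━━━━━━━━━━━━━━━━
                   ┃  ┃ FileEditor             
                   ┃──┠────────────────────────
                   ┃ )┃enable_ssl = 60         
                   ┃Us┃interval = 1024         
                   ┃x]┃retry_count = 100       
                   ┃  ┃                        
                   ┃ ]┃[api]                   
.@............♣♣...┃  ┃workers = "info"        
═════════════.♣..♣.┃━━┃enable_ssl = 1024       
══════════...♣♣♣.♣.┃  ┃max_connections = "utf-8
..............♣.♣..┃  ┃host = "/var/log"       
...................┃  ┃log_level = "localhost" 
.....^^............┃  ┃secret_key = 4          
....^^.............┃  ┃                        


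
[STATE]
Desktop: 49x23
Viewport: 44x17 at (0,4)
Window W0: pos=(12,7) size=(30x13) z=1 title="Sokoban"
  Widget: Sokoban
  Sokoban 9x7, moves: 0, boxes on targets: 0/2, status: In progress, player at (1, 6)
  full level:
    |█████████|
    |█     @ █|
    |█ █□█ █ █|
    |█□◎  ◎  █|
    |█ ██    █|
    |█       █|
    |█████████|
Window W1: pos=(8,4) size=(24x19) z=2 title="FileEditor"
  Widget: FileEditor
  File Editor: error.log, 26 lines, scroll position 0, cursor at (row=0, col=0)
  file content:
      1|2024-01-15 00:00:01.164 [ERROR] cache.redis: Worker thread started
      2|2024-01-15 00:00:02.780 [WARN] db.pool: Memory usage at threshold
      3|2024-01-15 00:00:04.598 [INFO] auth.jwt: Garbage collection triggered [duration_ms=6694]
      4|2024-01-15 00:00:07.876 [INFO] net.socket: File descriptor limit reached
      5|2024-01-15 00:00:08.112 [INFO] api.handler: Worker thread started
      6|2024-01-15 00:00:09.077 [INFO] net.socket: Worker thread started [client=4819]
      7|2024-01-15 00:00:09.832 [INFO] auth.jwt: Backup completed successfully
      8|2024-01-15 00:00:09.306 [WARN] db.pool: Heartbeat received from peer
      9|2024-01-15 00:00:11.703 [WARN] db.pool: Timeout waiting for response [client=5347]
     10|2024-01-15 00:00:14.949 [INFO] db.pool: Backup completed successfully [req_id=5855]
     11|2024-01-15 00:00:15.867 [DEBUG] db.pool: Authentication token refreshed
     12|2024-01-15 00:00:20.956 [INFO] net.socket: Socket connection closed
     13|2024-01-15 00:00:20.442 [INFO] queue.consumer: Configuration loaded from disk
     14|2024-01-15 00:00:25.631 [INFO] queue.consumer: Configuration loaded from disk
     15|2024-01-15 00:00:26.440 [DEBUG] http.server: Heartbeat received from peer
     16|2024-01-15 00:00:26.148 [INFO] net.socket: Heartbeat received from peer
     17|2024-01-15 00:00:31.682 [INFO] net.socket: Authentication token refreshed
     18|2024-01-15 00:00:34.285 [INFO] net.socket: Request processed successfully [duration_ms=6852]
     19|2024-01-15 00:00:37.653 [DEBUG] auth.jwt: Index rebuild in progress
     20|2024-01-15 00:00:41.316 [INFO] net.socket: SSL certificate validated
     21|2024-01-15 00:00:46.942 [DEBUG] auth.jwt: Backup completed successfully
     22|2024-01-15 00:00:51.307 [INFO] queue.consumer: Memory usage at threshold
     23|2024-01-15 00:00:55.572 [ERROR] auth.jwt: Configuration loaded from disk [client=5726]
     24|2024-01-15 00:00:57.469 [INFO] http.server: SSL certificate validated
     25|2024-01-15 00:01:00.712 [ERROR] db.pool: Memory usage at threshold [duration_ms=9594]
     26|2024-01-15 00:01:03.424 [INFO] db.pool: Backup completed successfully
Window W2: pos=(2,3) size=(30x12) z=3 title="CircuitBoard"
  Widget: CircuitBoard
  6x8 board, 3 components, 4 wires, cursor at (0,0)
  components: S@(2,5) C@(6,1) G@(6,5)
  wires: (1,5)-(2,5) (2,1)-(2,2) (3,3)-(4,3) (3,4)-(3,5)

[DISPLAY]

  ┃ CircuitBoard               ┃            
  ┠────────────────────────────┨            
  ┃   0 1 2 3 4 5              ┃            
  ┃0  [.]                      ┃━━━━━━━━━┓  
  ┃                            ┃         ┃  
  ┃1                       ·   ┃─────────┨  
  ┃                        │   ┃         ┃  
  ┃2       · ─ ·           S   ┃         ┃  
  ┃                            ┃         ┃  
  ┃3               ·   · ─ ·   ┃         ┃  
  ┗━━━━━━━━━━━━━━━━━━━━━━━━━━━━┛         ┃  
        ┃2024-01-15 00:00:11.7░┃         ┃  
        ┃2024-01-15 00:00:14.9░┃         ┃  
        ┃2024-01-15 00:00:15.8░┃         ┃  
        ┃2024-01-15 00:00:20.9░┃         ┃  
        ┃2024-01-15 00:00:20.4░┃━━━━━━━━━┛  
        ┃2024-01-15 00:00:25.6░┃            


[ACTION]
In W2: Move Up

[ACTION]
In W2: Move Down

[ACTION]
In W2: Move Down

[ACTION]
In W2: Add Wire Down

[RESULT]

  ┃ CircuitBoard               ┃            
  ┠────────────────────────────┨            
  ┃   0 1 2 3 4 5              ┃            
  ┃0                           ┃━━━━━━━━━┓  
  ┃                            ┃         ┃  
  ┃1                       ·   ┃─────────┨  
  ┃                        │   ┃         ┃  
  ┃2  [.]  · ─ ·           S   ┃         ┃  
  ┃    │                       ┃         ┃  
  ┃3   ·           ·   · ─ ·   ┃         ┃  
  ┗━━━━━━━━━━━━━━━━━━━━━━━━━━━━┛         ┃  
        ┃2024-01-15 00:00:11.7░┃         ┃  
        ┃2024-01-15 00:00:14.9░┃         ┃  
        ┃2024-01-15 00:00:15.8░┃         ┃  
        ┃2024-01-15 00:00:20.9░┃         ┃  
        ┃2024-01-15 00:00:20.4░┃━━━━━━━━━┛  
        ┃2024-01-15 00:00:25.6░┃            


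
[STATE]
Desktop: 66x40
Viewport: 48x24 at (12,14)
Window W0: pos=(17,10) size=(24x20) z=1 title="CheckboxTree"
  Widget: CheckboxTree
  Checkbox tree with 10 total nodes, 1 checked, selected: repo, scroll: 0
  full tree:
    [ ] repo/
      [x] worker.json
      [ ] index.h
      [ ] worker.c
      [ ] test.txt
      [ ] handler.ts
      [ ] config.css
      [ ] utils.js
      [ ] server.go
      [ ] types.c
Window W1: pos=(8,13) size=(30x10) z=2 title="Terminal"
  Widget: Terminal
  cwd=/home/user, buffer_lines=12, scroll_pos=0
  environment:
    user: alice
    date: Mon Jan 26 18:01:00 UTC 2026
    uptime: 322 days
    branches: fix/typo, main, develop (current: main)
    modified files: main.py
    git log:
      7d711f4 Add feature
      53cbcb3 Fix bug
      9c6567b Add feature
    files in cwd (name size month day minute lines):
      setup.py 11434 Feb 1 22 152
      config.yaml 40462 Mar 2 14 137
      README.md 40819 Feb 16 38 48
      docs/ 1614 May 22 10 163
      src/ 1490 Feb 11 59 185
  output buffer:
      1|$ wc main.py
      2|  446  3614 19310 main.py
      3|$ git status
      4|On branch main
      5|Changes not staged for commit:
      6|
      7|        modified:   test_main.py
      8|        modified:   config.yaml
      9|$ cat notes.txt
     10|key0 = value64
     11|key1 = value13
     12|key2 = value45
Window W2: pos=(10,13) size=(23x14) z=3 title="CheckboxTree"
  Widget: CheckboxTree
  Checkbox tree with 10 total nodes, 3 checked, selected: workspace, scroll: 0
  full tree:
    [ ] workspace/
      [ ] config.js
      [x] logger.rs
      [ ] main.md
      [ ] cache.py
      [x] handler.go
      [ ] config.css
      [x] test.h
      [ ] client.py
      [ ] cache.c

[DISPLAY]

CheckboxTree        ┃    ┃  ┃                   
────────────────────┨────┨  ┃                   
[-] workspace/      ┃    ┃  ┃                   
  [ ] config.js     ┃y   ┃  ┃                   
  [x] logger.rs     ┃    ┃  ┃                   
  [ ] main.md       ┃    ┃  ┃                   
  [ ] cache.py      ┃ommi┃  ┃                   
  [x] handler.go    ┃    ┃  ┃                   
  [ ] config.css    ┃━━━━┛  ┃                   
  [x] test.h        ┃       ┃                   
  [ ] client.py     ┃       ┃                   
  [ ] cache.c       ┃       ┃                   
━━━━━━━━━━━━━━━━━━━━┛       ┃                   
     ┃                      ┃                   
     ┃                      ┃                   
     ┗━━━━━━━━━━━━━━━━━━━━━━┛                   
                                                
                                                
                                                
                                                
                                                
                                                
                                                
                                                


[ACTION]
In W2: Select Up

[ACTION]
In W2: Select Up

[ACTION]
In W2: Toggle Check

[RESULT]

CheckboxTree        ┃    ┃  ┃                   
────────────────────┨────┨  ┃                   
[x] workspace/      ┃    ┃  ┃                   
  [x] config.js     ┃y   ┃  ┃                   
  [x] logger.rs     ┃    ┃  ┃                   
  [x] main.md       ┃    ┃  ┃                   
  [x] cache.py      ┃ommi┃  ┃                   
  [x] handler.go    ┃    ┃  ┃                   
  [x] config.css    ┃━━━━┛  ┃                   
  [x] test.h        ┃       ┃                   
  [x] client.py     ┃       ┃                   
  [x] cache.c       ┃       ┃                   
━━━━━━━━━━━━━━━━━━━━┛       ┃                   
     ┃                      ┃                   
     ┃                      ┃                   
     ┗━━━━━━━━━━━━━━━━━━━━━━┛                   
                                                
                                                
                                                
                                                
                                                
                                                
                                                
                                                


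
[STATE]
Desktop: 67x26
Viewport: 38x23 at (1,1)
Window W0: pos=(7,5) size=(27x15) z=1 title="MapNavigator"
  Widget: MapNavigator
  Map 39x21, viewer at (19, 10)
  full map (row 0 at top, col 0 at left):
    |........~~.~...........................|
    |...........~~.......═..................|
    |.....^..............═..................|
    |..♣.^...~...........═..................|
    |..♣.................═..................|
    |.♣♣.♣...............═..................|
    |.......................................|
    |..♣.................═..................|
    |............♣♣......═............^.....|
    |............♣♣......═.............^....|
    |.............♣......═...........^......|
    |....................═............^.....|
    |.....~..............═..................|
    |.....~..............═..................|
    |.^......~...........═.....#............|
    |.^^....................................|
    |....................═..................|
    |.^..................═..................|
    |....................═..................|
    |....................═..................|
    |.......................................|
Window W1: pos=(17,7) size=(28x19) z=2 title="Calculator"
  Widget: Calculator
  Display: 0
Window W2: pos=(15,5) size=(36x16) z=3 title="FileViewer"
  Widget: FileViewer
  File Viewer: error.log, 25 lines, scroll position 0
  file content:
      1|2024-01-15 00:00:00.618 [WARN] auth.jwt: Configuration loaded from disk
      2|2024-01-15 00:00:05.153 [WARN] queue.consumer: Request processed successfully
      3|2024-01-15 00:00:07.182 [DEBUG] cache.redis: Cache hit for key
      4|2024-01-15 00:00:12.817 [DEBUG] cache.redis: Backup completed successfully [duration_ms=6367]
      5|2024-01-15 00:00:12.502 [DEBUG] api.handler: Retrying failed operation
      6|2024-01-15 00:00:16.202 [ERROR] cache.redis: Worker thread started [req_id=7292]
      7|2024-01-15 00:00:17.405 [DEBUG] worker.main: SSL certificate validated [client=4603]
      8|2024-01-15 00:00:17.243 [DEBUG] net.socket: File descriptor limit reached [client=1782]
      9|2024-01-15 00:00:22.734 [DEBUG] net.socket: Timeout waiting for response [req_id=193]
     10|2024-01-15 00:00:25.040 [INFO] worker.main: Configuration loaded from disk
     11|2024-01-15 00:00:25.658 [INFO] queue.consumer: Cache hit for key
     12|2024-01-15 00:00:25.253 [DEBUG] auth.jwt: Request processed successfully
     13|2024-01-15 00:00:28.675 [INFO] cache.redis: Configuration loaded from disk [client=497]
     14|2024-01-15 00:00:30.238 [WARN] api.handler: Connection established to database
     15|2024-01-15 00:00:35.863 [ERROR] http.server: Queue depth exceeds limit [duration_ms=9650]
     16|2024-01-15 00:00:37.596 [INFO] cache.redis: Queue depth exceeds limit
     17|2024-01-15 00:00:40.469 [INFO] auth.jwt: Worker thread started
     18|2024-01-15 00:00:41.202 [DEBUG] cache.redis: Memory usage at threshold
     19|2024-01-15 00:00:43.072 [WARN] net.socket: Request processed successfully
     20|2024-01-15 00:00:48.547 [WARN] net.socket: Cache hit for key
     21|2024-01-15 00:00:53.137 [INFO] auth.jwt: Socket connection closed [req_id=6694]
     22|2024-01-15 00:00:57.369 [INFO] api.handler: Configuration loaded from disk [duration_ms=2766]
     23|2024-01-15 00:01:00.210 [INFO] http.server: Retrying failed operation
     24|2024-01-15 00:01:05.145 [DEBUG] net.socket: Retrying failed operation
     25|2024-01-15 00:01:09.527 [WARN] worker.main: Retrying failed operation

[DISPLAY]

                                      
                                      
                                      
                                      
      ┏━━━━━━━┏━━━━━━━━━━━━━━━━━━━━━━━
      ┃ MapNav┃ FileViewer            
      ┠───────┠───────────────────────
      ┃.......┃2024-01-15 00:00:00.618
      ┃.......┃2024-01-15 00:00:05.153
      ┃.......┃2024-01-15 00:00:07.182
      ┃.....♣♣┃2024-01-15 00:00:12.817
      ┃.....♣♣┃2024-01-15 00:00:12.502
      ┃......♣┃2024-01-15 00:00:16.202
      ┃.......┃2024-01-15 00:00:17.405
      ┃.......┃2024-01-15 00:00:17.243
      ┃.......┃2024-01-15 00:00:22.734
      ┃.~.....┃2024-01-15 00:00:25.040
      ┃.......┃2024-01-15 00:00:25.658
      ┗━━━━━━━┃2024-01-15 00:00:25.253
              ┗━━━━━━━━━━━━━━━━━━━━━━━
                ┃└───┴───┴───┴───┘    
                ┃                     
                ┃                     


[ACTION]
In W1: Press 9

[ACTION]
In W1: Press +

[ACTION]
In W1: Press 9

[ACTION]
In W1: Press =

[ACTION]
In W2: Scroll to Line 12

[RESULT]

                                      
                                      
                                      
                                      
      ┏━━━━━━━┏━━━━━━━━━━━━━━━━━━━━━━━
      ┃ MapNav┃ FileViewer            
      ┠───────┠───────────────────────
      ┃.......┃2024-01-15 00:00:25.253
      ┃.......┃2024-01-15 00:00:28.675
      ┃.......┃2024-01-15 00:00:30.238
      ┃.....♣♣┃2024-01-15 00:00:35.863
      ┃.....♣♣┃2024-01-15 00:00:37.596
      ┃......♣┃2024-01-15 00:00:40.469
      ┃.......┃2024-01-15 00:00:41.202
      ┃.......┃2024-01-15 00:00:43.072
      ┃.......┃2024-01-15 00:00:48.547
      ┃.~.....┃2024-01-15 00:00:53.137
      ┃.......┃2024-01-15 00:00:57.369
      ┗━━━━━━━┃2024-01-15 00:01:00.210
              ┗━━━━━━━━━━━━━━━━━━━━━━━
                ┃└───┴───┴───┴───┘    
                ┃                     
                ┃                     


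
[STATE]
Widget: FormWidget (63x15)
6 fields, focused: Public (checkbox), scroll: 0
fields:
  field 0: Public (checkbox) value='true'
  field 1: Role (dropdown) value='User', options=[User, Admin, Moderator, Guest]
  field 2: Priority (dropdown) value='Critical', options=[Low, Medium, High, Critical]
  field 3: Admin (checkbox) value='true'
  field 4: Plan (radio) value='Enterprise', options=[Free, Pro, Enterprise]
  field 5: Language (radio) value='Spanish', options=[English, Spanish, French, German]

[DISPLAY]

> Public:     [x]                                              
  Role:       [User                                          ▼]
  Priority:   [Critical                                      ▼]
  Admin:      [x]                                              
  Plan:       ( ) Free  ( ) Pro  (●) Enterprise                
  Language:   ( ) English  (●) Spanish  ( ) French  ( ) German 
                                                               
                                                               
                                                               
                                                               
                                                               
                                                               
                                                               
                                                               
                                                               


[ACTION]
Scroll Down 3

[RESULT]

  Admin:      [x]                                              
  Plan:       ( ) Free  ( ) Pro  (●) Enterprise                
  Language:   ( ) English  (●) Spanish  ( ) French  ( ) German 
                                                               
                                                               
                                                               
                                                               
                                                               
                                                               
                                                               
                                                               
                                                               
                                                               
                                                               
                                                               


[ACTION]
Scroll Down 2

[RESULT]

  Language:   ( ) English  (●) Spanish  ( ) French  ( ) German 
                                                               
                                                               
                                                               
                                                               
                                                               
                                                               
                                                               
                                                               
                                                               
                                                               
                                                               
                                                               
                                                               
                                                               


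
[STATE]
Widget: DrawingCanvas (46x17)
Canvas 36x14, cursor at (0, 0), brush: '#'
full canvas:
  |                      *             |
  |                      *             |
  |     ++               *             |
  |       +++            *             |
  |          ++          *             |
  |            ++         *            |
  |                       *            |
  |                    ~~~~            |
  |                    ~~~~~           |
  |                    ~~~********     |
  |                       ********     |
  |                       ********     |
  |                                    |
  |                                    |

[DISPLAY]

+                     *                       
                      *                       
     ++               *                       
       +++            *                       
          ++          *                       
            ++         *                      
                       *                      
                    ~~~~                      
                    ~~~~~                     
                    ~~~********               
                       ********               
                       ********               
                                              
                                              
                                              
                                              
                                              


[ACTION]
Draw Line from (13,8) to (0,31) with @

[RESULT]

+                     *        @              
                      *      @@               
     ++               *    @@                 
       +++            *  @@                   
          ++          * @                     
            ++        @@                      
                    @@ *                      
                  @@~~~~                      
                @@  ~~~~~                     
               @    ~~~********               
             @@        ********               
           @@          ********               
         @@                                   
        @                                     
                                              
                                              
                                              


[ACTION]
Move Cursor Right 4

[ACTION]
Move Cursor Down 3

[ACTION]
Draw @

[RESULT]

                      *        @              
                      *      @@               
     ++               *    @@                 
    @  +++            *  @@                   
          ++          * @                     
            ++        @@                      
                    @@ *                      
                  @@~~~~                      
                @@  ~~~~~                     
               @    ~~~********               
             @@        ********               
           @@          ********               
         @@                                   
        @                                     
                                              
                                              
                                              


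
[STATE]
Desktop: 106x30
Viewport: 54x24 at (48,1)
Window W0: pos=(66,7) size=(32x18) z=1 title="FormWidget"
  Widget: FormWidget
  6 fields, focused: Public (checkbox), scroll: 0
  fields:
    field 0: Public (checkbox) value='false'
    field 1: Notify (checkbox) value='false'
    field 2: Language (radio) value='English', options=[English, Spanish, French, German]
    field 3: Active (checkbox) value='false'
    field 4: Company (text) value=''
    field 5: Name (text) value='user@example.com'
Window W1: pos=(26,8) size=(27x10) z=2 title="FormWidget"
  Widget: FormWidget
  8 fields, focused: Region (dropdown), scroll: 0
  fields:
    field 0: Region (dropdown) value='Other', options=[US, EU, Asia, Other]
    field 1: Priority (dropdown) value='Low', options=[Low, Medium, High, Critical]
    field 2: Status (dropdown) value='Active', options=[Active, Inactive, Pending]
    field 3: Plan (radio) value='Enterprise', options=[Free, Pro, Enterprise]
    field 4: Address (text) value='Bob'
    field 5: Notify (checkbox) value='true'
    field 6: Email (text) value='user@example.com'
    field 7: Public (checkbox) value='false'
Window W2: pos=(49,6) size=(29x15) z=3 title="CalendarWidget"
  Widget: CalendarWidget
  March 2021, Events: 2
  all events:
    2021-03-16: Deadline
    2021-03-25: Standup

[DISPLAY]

                                                      
                                                      
                                                      
                                                      
                                                      
 ┏━━━━━━━━━━━━━━━━━━━━━━━━━━━┓                        
 ┃ CalendarWidget            ┃━━━━━━━━━━━━━━━━━━━┓    
━┠───────────────────────────┨                   ┃    
 ┃         March 2021        ┃───────────────────┨    
─┃Mo Tu We Th Fr Sa Su       ┃   [ ]             ┃    
 ┃ 1  2  3  4  5  6  7       ┃   [ ]             ┃    
 ┃ 8  9 10 11 12 13 14       ┃   (●) English  ( )┃    
 ┃15 16* 17 18 19 20 21      ┃   [ ]             ┃    
e┃22 23 24 25* 26 27 28      ┃   [              ]┃    
 ┃29 30 31                   ┃   [user@example.c]┃    
 ┃                           ┃                   ┃    
━┃                           ┃                   ┃    
 ┃                           ┃                   ┃    
 ┃                           ┃                   ┃    
 ┗━━━━━━━━━━━━━━━━━━━━━━━━━━━┛                   ┃    
                  ┃                              ┃    
                  ┃                              ┃    
                  ┃                              ┃    
                  ┗━━━━━━━━━━━━━━━━━━━━━━━━━━━━━━┛    


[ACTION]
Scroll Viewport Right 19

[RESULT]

                                                      
                                                      
                                                      
                                                      
                                                      
━━━━━━━━━━━━━━━━━━━━━━━━━┓                            
alendarWidget            ┃━━━━━━━━━━━━━━━━━━━┓        
─────────────────────────┨                   ┃        
       March 2021        ┃───────────────────┨        
 Tu We Th Fr Sa Su       ┃   [ ]             ┃        
  2  3  4  5  6  7       ┃   [ ]             ┃        
  9 10 11 12 13 14       ┃   (●) English  ( )┃        
 16* 17 18 19 20 21      ┃   [ ]             ┃        
 23 24 25* 26 27 28      ┃   [              ]┃        
 30 31                   ┃   [user@example.c]┃        
                         ┃                   ┃        
                         ┃                   ┃        
                         ┃                   ┃        
                         ┃                   ┃        
━━━━━━━━━━━━━━━━━━━━━━━━━┛                   ┃        
              ┃                              ┃        
              ┃                              ┃        
              ┃                              ┃        
              ┗━━━━━━━━━━━━━━━━━━━━━━━━━━━━━━┛        


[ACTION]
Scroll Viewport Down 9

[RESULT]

━━━━━━━━━━━━━━━━━━━━━━━━━┓                            
alendarWidget            ┃━━━━━━━━━━━━━━━━━━━┓        
─────────────────────────┨                   ┃        
       March 2021        ┃───────────────────┨        
 Tu We Th Fr Sa Su       ┃   [ ]             ┃        
  2  3  4  5  6  7       ┃   [ ]             ┃        
  9 10 11 12 13 14       ┃   (●) English  ( )┃        
 16* 17 18 19 20 21      ┃   [ ]             ┃        
 23 24 25* 26 27 28      ┃   [              ]┃        
 30 31                   ┃   [user@example.c]┃        
                         ┃                   ┃        
                         ┃                   ┃        
                         ┃                   ┃        
                         ┃                   ┃        
━━━━━━━━━━━━━━━━━━━━━━━━━┛                   ┃        
              ┃                              ┃        
              ┃                              ┃        
              ┃                              ┃        
              ┗━━━━━━━━━━━━━━━━━━━━━━━━━━━━━━┛        
                                                      
                                                      
                                                      
                                                      
                                                      


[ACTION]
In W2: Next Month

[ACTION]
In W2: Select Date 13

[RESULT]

━━━━━━━━━━━━━━━━━━━━━━━━━┓                            
alendarWidget            ┃━━━━━━━━━━━━━━━━━━━┓        
─────────────────────────┨                   ┃        
       April 2021        ┃───────────────────┨        
 Tu We Th Fr Sa Su       ┃   [ ]             ┃        
        1  2  3  4       ┃   [ ]             ┃        
  6  7  8  9 10 11       ┃   (●) English  ( )┃        
 [13] 14 15 16 17 18     ┃   [ ]             ┃        
 20 21 22 23 24 25       ┃   [              ]┃        
 27 28 29 30             ┃   [user@example.c]┃        
                         ┃                   ┃        
                         ┃                   ┃        
                         ┃                   ┃        
                         ┃                   ┃        
━━━━━━━━━━━━━━━━━━━━━━━━━┛                   ┃        
              ┃                              ┃        
              ┃                              ┃        
              ┃                              ┃        
              ┗━━━━━━━━━━━━━━━━━━━━━━━━━━━━━━┛        
                                                      
                                                      
                                                      
                                                      
                                                      


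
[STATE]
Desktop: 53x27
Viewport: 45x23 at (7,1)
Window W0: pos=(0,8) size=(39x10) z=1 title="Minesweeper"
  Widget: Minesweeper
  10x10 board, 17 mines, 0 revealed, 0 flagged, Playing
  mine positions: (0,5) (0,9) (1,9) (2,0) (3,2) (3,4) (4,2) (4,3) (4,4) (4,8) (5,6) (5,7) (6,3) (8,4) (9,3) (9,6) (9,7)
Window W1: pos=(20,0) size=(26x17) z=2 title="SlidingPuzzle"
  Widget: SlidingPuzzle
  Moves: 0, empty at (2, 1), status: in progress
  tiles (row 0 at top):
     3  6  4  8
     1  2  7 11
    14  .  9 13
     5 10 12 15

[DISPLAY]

             ┃ SlidingPuzzle          ┃      
             ┠────────────────────────┨      
             ┃┌────┬────┬────┬────┐   ┃      
             ┃│  3 │  6 │  4 │  8 │   ┃      
             ┃├────┼────┼────┼────┤   ┃      
             ┃│  1 │  2 │  7 │ 11 │   ┃      
             ┃├────┼────┼────┼────┤   ┃      
━━━━━━━━━━━━━┃│ 14 │    │  9 │ 13 │   ┃      
weeper       ┃├────┼────┼────┼────┤   ┃      
─────────────┃│  5 │ 10 │ 12 │ 15 │   ┃      
■■■■         ┃└────┴────┴────┴────┘   ┃      
■■■■         ┃Moves: 0                ┃      
■■■■         ┃                        ┃      
■■■■         ┃                        ┃      
■■■■         ┃                        ┃      
■■■■         ┗━━━━━━━━━━━━━━━━━━━━━━━━┛      
━━━━━━━━━━━━━━━━━━━━━━━━━━━━━━━┛             
                                             
                                             
                                             
                                             
                                             
                                             


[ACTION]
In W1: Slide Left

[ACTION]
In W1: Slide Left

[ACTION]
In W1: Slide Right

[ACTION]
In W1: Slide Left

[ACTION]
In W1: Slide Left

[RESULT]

             ┃ SlidingPuzzle          ┃      
             ┠────────────────────────┨      
             ┃┌────┬────┬────┬────┐   ┃      
             ┃│  3 │  6 │  4 │  8 │   ┃      
             ┃├────┼────┼────┼────┤   ┃      
             ┃│  1 │  2 │  7 │ 11 │   ┃      
             ┃├────┼────┼────┼────┤   ┃      
━━━━━━━━━━━━━┃│ 14 │  9 │ 13 │    │   ┃      
weeper       ┃├────┼────┼────┼────┤   ┃      
─────────────┃│  5 │ 10 │ 12 │ 15 │   ┃      
■■■■         ┃└────┴────┴────┴────┘   ┃      
■■■■         ┃Moves: 4                ┃      
■■■■         ┃                        ┃      
■■■■         ┃                        ┃      
■■■■         ┃                        ┃      
■■■■         ┗━━━━━━━━━━━━━━━━━━━━━━━━┛      
━━━━━━━━━━━━━━━━━━━━━━━━━━━━━━━┛             
                                             
                                             
                                             
                                             
                                             
                                             


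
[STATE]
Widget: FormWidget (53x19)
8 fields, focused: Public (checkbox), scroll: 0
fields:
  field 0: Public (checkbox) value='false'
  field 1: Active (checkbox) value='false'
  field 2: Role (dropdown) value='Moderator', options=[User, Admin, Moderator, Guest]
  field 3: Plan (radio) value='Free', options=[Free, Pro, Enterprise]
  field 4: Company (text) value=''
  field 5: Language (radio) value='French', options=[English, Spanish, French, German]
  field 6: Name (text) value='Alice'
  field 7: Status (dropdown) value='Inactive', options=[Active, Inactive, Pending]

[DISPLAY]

> Public:     [ ]                                    
  Active:     [ ]                                    
  Role:       [Moderator                           ▼]
  Plan:       (●) Free  ( ) Pro  ( ) Enterprise      
  Company:    [                                     ]
  Language:   ( ) English  ( ) Spanish  (●) French  (
  Name:       [Alice                                ]
  Status:     [Inactive                            ▼]
                                                     
                                                     
                                                     
                                                     
                                                     
                                                     
                                                     
                                                     
                                                     
                                                     
                                                     


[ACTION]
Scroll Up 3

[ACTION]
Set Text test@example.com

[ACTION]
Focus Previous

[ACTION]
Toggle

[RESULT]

  Public:     [ ]                                    
  Active:     [ ]                                    
  Role:       [Moderator                           ▼]
  Plan:       (●) Free  ( ) Pro  ( ) Enterprise      
  Company:    [                                     ]
  Language:   ( ) English  ( ) Spanish  (●) French  (
  Name:       [Alice                                ]
> Status:     [Inactive                            ▼]
                                                     
                                                     
                                                     
                                                     
                                                     
                                                     
                                                     
                                                     
                                                     
                                                     
                                                     
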